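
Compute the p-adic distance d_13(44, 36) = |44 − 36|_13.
d_13(44, 36) = 1

Step 1 — x − y = 44 − 36 = 8. Step 2 — v_13(8) = 0 (factor: 8 = (13^0 · 8); the sign does not affect v_p). Step 3 — |x − y|_13 = 13^{0} = 1.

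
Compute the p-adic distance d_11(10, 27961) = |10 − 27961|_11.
d_11(10, 27961) = 1/1331

Step 1 — x − y = 10 − 27961 = -27951. Step 2 — v_11(-27951) = 3 (factor: -27951 = −(11^3 · 21); the sign does not affect v_p). Step 3 — |x − y|_11 = 11^{-3} = 1/1331.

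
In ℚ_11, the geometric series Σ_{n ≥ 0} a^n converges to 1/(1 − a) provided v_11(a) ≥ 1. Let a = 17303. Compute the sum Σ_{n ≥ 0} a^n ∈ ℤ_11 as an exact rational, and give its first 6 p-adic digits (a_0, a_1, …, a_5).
Σ a^n = 1/(1 − a) = -1/17302;  first 6 digits = (1, 0, 0, 2, 1, 0)

v_11(a) = 3 ≥ 1, so the series converges in ℤ_11 to 1/(1 − a) = 1/(1 − 17303) = -1/17302. Expand this rational in ℤ_11: compute digits iteratively via d_i = x_i mod 11, x_{i+1} = (x_i − d_i)/11. The first 6 digits are (1, 0, 0, 2, 1, 0).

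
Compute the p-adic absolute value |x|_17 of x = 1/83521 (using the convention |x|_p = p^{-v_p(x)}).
|1/83521|_17 = 83521

Step 1 — compute v_17(x) by factoring powers of 17 out of the numerator and denominator: v_17(1/83521) = -4. Step 2 — apply |x|_p = p^{-v_p(x)} = 17^{4} = 83521.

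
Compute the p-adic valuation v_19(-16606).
v_19(-16606) = 2

v_19(n) is the largest exponent k such that 19^k divides n. Factor out: -16606 = -19^2 · 46. (Sign doesn't affect v_p.) So v_19(-16606) = 2.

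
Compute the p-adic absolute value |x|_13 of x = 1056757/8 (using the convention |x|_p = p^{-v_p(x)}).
|1056757/8|_13 = 1/28561

Step 1 — compute v_13(x) by factoring powers of 13 out of the numerator and denominator: v_13(1056757/8) = 4. Step 2 — apply |x|_p = p^{-v_p(x)} = 13^{-4} = 1/28561.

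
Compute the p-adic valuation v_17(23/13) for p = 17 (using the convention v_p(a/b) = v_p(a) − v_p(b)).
v_17(23/13) = 0

Factor powers of 17 from the numerator and denominator of the reduced fraction: 23 = 17^0 · 23 and 13 = 17^0 · 13. Apply v_p(a/b) = v_p(a) − v_p(b): v_17(23/13) = 0 − 0 = 0.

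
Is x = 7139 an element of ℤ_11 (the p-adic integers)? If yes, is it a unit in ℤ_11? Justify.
x ∈ ℤ_11 but not a unit; v_11(x) = 2 > 0

ℤ_11 = {x ∈ ℚ_11 : v_11(x) ≥ 0} and ℤ_11^× = {x ∈ ℤ_11 : v_11(x) = 0}. Here v_11(7139) = v_11(num) − v_11(den) = 2; compare against these criteria.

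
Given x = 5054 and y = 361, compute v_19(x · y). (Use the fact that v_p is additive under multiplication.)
v_19(1824494) = 4

v_p(x) = 2 (factor: 5054 = 19^2 · 14); v_p(y) = 2 (factor: 361 = 19^2 · 1). Additivity: v_p(xy) = v_p(x) + v_p(y) = 2 + 2 = 4. (Direct check: xy = 1824494 = 19^4 · (14).)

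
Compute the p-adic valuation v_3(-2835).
v_3(-2835) = 4

v_3(n) is the largest exponent k such that 3^k divides n. Factor out: -2835 = -3^4 · 35. (Sign doesn't affect v_p.) So v_3(-2835) = 4.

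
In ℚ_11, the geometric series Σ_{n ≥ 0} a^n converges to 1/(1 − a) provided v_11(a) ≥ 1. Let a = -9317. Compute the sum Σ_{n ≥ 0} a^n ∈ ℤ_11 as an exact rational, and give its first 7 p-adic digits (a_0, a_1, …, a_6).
Σ a^n = 1/(1 − a) = 1/9318;  first 7 digits = (1, 0, 0, 4, 10, 10, 4)

v_11(a) = 3 ≥ 1, so the series converges in ℤ_11 to 1/(1 − a) = 1/(1 − (-9317)) = 1/9318. Expand this rational in ℤ_11: compute digits iteratively via d_i = x_i mod 11, x_{i+1} = (x_i − d_i)/11. The first 7 digits are (1, 0, 0, 4, 10, 10, 4).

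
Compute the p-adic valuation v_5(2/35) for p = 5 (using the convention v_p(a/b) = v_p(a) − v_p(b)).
v_5(2/35) = -1

Factor powers of 5 from the numerator and denominator of the reduced fraction: 2 = 5^0 · 2 and 35 = 5^1 · 7. Apply v_p(a/b) = v_p(a) − v_p(b): v_5(2/35) = 0 − 1 = -1.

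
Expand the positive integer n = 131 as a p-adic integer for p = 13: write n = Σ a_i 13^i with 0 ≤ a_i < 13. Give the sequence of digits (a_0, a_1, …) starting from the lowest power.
(a_0, a_1, …) = (1, 10)

Repeated division by 13 gives the digits low-to-high: 131 = 1 + 10·13^1. Digit sequence: (1, 10).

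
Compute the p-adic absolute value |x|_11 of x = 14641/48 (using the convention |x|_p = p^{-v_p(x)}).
|14641/48|_11 = 1/14641

Step 1 — compute v_11(x) by factoring powers of 11 out of the numerator and denominator: v_11(14641/48) = 4. Step 2 — apply |x|_p = p^{-v_p(x)} = 11^{-4} = 1/14641.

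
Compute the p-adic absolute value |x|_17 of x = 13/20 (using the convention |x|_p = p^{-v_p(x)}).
|13/20|_17 = 1

Step 1 — compute v_17(x) by factoring powers of 17 out of the numerator and denominator: v_17(13/20) = 0. Step 2 — apply |x|_p = p^{-v_p(x)} = 17^{0} = 1.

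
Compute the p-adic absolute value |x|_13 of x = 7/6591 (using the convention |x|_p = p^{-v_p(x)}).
|7/6591|_13 = 2197

Step 1 — compute v_13(x) by factoring powers of 13 out of the numerator and denominator: v_13(7/6591) = -3. Step 2 — apply |x|_p = p^{-v_p(x)} = 13^{3} = 2197.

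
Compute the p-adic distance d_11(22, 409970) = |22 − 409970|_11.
d_11(22, 409970) = 1/14641

Step 1 — x − y = 22 − 409970 = -409948. Step 2 — v_11(-409948) = 4 (factor: -409948 = −(11^4 · 28); the sign does not affect v_p). Step 3 — |x − y|_11 = 11^{-4} = 1/14641.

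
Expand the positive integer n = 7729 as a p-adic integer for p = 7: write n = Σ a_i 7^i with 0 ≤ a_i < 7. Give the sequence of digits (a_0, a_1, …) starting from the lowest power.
(a_0, a_1, …) = (1, 5, 3, 1, 3)

Repeated division by 7 gives the digits low-to-high: 7729 = 1 + 5·7^1 + 3·7^2 + 1·7^3 + 3·7^4. Digit sequence: (1, 5, 3, 1, 3).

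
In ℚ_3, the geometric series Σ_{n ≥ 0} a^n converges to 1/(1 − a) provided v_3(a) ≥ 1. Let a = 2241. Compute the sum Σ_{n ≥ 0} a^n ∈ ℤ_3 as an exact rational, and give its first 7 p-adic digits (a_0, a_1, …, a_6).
Σ a^n = 1/(1 − a) = -1/2240;  first 7 digits = (1, 0, 0, 2, 0, 0, 1)

v_3(a) = 3 ≥ 1, so the series converges in ℤ_3 to 1/(1 − a) = 1/(1 − 2241) = -1/2240. Expand this rational in ℤ_3: compute digits iteratively via d_i = x_i mod 3, x_{i+1} = (x_i − d_i)/3. The first 7 digits are (1, 0, 0, 2, 0, 0, 1).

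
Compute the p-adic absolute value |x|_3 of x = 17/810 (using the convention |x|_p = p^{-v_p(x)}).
|17/810|_3 = 81

Step 1 — compute v_3(x) by factoring powers of 3 out of the numerator and denominator: v_3(17/810) = -4. Step 2 — apply |x|_p = p^{-v_p(x)} = 3^{4} = 81.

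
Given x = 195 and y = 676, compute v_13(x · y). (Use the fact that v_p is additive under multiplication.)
v_13(131820) = 3

v_p(x) = 1 (factor: 195 = 13^1 · 15); v_p(y) = 2 (factor: 676 = 13^2 · 4). Additivity: v_p(xy) = v_p(x) + v_p(y) = 1 + 2 = 3. (Direct check: xy = 131820 = 13^3 · (60).)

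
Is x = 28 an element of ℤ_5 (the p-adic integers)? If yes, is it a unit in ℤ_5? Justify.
x ∈ ℤ_5^× (unit); v_5(x) = 0

ℤ_5 = {x ∈ ℚ_5 : v_5(x) ≥ 0} and ℤ_5^× = {x ∈ ℤ_5 : v_5(x) = 0}. Here v_5(28) = v_5(num) − v_5(den) = 0; compare against these criteria.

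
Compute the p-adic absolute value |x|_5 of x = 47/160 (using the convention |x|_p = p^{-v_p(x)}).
|47/160|_5 = 5

Step 1 — compute v_5(x) by factoring powers of 5 out of the numerator and denominator: v_5(47/160) = -1. Step 2 — apply |x|_p = p^{-v_p(x)} = 5^{1} = 5.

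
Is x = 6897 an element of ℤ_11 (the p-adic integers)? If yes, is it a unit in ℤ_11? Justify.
x ∈ ℤ_11 but not a unit; v_11(x) = 2 > 0

ℤ_11 = {x ∈ ℚ_11 : v_11(x) ≥ 0} and ℤ_11^× = {x ∈ ℤ_11 : v_11(x) = 0}. Here v_11(6897) = v_11(num) − v_11(den) = 2; compare against these criteria.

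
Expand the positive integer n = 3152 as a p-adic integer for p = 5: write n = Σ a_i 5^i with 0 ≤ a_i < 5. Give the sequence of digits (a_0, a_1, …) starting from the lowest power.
(a_0, a_1, …) = (2, 0, 1, 0, 0, 1)

Repeated division by 5 gives the digits low-to-high: 3152 = 2 + 1·5^2 + 1·5^5. Digit sequence: (2, 0, 1, 0, 0, 1).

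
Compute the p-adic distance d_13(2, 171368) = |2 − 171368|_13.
d_13(2, 171368) = 1/28561

Step 1 — x − y = 2 − 171368 = -171366. Step 2 — v_13(-171366) = 4 (factor: -171366 = −(13^4 · 6); the sign does not affect v_p). Step 3 — |x − y|_13 = 13^{-4} = 1/28561.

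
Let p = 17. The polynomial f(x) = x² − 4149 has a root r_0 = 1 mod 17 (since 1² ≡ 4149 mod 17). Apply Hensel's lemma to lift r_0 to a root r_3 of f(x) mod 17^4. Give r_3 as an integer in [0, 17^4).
r_3 = 47448 (mod 83521)

Hensel's recurrence: r_{i+1} = r_i − f(r_i)·(f′(r_i))^{-1} mod 17^{i+2}, with f′(x) = 2x. Iterate:
  r_0 = 1 (mod 17)
  r_1 = 52 (mod 289)
  r_2 = 3231 (mod 4913)
  r_3 = 47448 (mod 83521)
Final: r_3 = 47448, and one checks f(r_3) ≡ 0 mod 17^4.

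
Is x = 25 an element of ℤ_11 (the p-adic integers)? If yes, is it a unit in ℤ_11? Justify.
x ∈ ℤ_11^× (unit); v_11(x) = 0

ℤ_11 = {x ∈ ℚ_11 : v_11(x) ≥ 0} and ℤ_11^× = {x ∈ ℤ_11 : v_11(x) = 0}. Here v_11(25) = v_11(num) − v_11(den) = 0; compare against these criteria.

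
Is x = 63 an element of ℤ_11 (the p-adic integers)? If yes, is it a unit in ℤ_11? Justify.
x ∈ ℤ_11^× (unit); v_11(x) = 0

ℤ_11 = {x ∈ ℚ_11 : v_11(x) ≥ 0} and ℤ_11^× = {x ∈ ℤ_11 : v_11(x) = 0}. Here v_11(63) = v_11(num) − v_11(den) = 0; compare against these criteria.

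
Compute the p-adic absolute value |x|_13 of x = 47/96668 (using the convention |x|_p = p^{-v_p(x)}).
|47/96668|_13 = 2197

Step 1 — compute v_13(x) by factoring powers of 13 out of the numerator and denominator: v_13(47/96668) = -3. Step 2 — apply |x|_p = p^{-v_p(x)} = 13^{3} = 2197.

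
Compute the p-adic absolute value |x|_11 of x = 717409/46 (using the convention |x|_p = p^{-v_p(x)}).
|717409/46|_11 = 1/14641

Step 1 — compute v_11(x) by factoring powers of 11 out of the numerator and denominator: v_11(717409/46) = 4. Step 2 — apply |x|_p = p^{-v_p(x)} = 11^{-4} = 1/14641.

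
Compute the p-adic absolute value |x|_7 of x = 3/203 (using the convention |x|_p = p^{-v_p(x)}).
|3/203|_7 = 7

Step 1 — compute v_7(x) by factoring powers of 7 out of the numerator and denominator: v_7(3/203) = -1. Step 2 — apply |x|_p = p^{-v_p(x)} = 7^{1} = 7.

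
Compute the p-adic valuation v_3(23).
v_3(23) = 0

v_3(n) is the largest exponent k such that 3^k divides n. Factor out: 23 = 3^0 · 23. (Sign doesn't affect v_p.) So v_3(23) = 0.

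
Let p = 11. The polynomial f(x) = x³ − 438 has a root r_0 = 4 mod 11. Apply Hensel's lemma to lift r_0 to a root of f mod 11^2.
r_1 = 37 (mod 121)

Hensel: r_{i+1} = r_i − f(r_i)/f′(r_i) mod 11^{i+2}, where f′(x) = 3x². Iterate:
  r_0 = 4 (mod 11)
  r_1 = 37 (mod 121)
Final: r = 37 with f(r) ≡ 0 mod 11^2.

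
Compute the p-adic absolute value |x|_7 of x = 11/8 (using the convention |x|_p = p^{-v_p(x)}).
|11/8|_7 = 1

Step 1 — compute v_7(x) by factoring powers of 7 out of the numerator and denominator: v_7(11/8) = 0. Step 2 — apply |x|_p = p^{-v_p(x)} = 7^{0} = 1.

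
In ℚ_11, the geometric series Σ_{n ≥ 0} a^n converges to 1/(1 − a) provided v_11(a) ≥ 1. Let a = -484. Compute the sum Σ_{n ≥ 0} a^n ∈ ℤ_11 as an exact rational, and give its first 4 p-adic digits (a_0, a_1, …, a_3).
Σ a^n = 1/(1 − a) = 1/485;  first 4 digits = (1, 0, 7, 10)

v_11(a) = 2 ≥ 1, so the series converges in ℤ_11 to 1/(1 − a) = 1/(1 − (-484)) = 1/485. Expand this rational in ℤ_11: compute digits iteratively via d_i = x_i mod 11, x_{i+1} = (x_i − d_i)/11. The first 4 digits are (1, 0, 7, 10).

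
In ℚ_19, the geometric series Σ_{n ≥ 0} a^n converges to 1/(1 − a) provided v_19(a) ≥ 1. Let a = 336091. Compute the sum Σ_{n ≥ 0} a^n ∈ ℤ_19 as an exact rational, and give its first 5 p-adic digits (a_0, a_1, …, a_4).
Σ a^n = 1/(1 − a) = -1/336090;  first 5 digits = (1, 0, 0, 11, 2)

v_19(a) = 3 ≥ 1, so the series converges in ℤ_19 to 1/(1 − a) = 1/(1 − 336091) = -1/336090. Expand this rational in ℤ_19: compute digits iteratively via d_i = x_i mod 19, x_{i+1} = (x_i − d_i)/19. The first 5 digits are (1, 0, 0, 11, 2).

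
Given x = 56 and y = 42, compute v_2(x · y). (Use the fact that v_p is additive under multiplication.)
v_2(2352) = 4

v_p(x) = 3 (factor: 56 = 2^3 · 7); v_p(y) = 1 (factor: 42 = 2^1 · 21). Additivity: v_p(xy) = v_p(x) + v_p(y) = 3 + 1 = 4. (Direct check: xy = 2352 = 2^4 · (147).)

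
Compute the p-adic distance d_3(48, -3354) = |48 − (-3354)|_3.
d_3(48, -3354) = 1/243

Step 1 — x − y = 48 − (-3354) = 3402. Step 2 — v_3(3402) = 5 (factor: 3402 = (3^5 · 14); the sign does not affect v_p). Step 3 — |x − y|_3 = 3^{-5} = 1/243.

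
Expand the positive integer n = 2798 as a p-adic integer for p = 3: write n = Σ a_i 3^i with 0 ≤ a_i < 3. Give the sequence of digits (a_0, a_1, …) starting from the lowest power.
(a_0, a_1, …) = (2, 2, 1, 1, 1, 2, 0, 1)

Repeated division by 3 gives the digits low-to-high: 2798 = 2 + 2·3^1 + 1·3^2 + 1·3^3 + 1·3^4 + 2·3^5 + 1·3^7. Digit sequence: (2, 2, 1, 1, 1, 2, 0, 1).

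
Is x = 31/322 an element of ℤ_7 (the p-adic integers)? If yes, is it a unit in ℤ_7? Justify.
x ∉ ℤ_7 (v_7(x) = -1 < 0)

ℤ_7 = {x ∈ ℚ_7 : v_7(x) ≥ 0} and ℤ_7^× = {x ∈ ℤ_7 : v_7(x) = 0}. Here v_7(31/322) = v_7(num) − v_7(den) = -1; compare against these criteria.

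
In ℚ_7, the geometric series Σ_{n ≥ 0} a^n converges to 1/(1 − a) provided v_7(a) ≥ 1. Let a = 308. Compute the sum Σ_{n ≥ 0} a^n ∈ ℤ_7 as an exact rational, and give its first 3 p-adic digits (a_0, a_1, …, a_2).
Σ a^n = 1/(1 − a) = -1/307;  first 3 digits = (1, 2, 3)

v_7(a) = 1 ≥ 1, so the series converges in ℤ_7 to 1/(1 − a) = 1/(1 − 308) = -1/307. Expand this rational in ℤ_7: compute digits iteratively via d_i = x_i mod 7, x_{i+1} = (x_i − d_i)/7. The first 3 digits are (1, 2, 3).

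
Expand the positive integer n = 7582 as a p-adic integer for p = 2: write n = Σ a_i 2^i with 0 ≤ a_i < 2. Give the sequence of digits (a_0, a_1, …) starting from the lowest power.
(a_0, a_1, …) = (0, 1, 1, 1, 1, 0, 0, 1, 1, 0, 1, 1, 1)

Repeated division by 2 gives the digits low-to-high: 7582 = 1·2^1 + 1·2^2 + 1·2^3 + 1·2^4 + 1·2^7 + 1·2^8 + 1·2^10 + 1·2^11 + 1·2^12. Digit sequence: (0, 1, 1, 1, 1, 0, 0, 1, 1, 0, 1, 1, 1).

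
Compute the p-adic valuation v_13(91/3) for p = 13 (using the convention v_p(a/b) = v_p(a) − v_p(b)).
v_13(91/3) = 1

Factor powers of 13 from the numerator and denominator of the reduced fraction: 91 = 13^1 · 7 and 3 = 13^0 · 3. Apply v_p(a/b) = v_p(a) − v_p(b): v_13(91/3) = 1 − 0 = 1.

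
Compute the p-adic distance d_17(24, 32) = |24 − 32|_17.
d_17(24, 32) = 1

Step 1 — x − y = 24 − 32 = -8. Step 2 — v_17(-8) = 0 (factor: -8 = −(17^0 · 8); the sign does not affect v_p). Step 3 — |x − y|_17 = 17^{0} = 1.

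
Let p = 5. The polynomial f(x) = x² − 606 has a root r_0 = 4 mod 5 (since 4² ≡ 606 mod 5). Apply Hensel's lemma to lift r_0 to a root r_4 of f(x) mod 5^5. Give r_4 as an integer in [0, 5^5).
r_4 = 1809 (mod 3125)

Hensel's recurrence: r_{i+1} = r_i − f(r_i)·(f′(r_i))^{-1} mod 5^{i+2}, with f′(x) = 2x. Iterate:
  r_0 = 4 (mod 5)
  r_1 = 9 (mod 25)
  r_2 = 59 (mod 125)
  r_3 = 559 (mod 625)
  r_4 = 1809 (mod 3125)
Final: r_4 = 1809, and one checks f(r_4) ≡ 0 mod 5^5.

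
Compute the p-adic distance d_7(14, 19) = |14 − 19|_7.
d_7(14, 19) = 1

Step 1 — x − y = 14 − 19 = -5. Step 2 — v_7(-5) = 0 (factor: -5 = −(7^0 · 5); the sign does not affect v_p). Step 3 — |x − y|_7 = 7^{0} = 1.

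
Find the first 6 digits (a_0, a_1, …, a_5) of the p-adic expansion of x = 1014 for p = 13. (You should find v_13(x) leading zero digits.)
(a_0, …, a_5) = (0, 0, 6, 0, 0, 0)

v_13(1014) = 2, so a_0 = ... = a_1 = 0. Factor out: x = 13^2 · u with u = 6 a unit in ℤ_13. Expand u iteratively via a_{v+i} = u_i mod 13, u_{i+1} = (u_i − a_{v+i})/13:
  u_0 = 6;  a_2 = 6;  u_1 = (u_0 − 6)/13 = 0
  u_1 = 0;  a_3 = 0;  u_2 = (u_1 − 0)/13 = 0
  u_2 = 0;  a_4 = 0;  u_3 = (u_2 − 0)/13 = 0
  u_3 = 0;  a_5 = 0;  u_4 = (u_3 − 0)/13 = 0
Digits: (0, 0, 6, 0, 0, 0).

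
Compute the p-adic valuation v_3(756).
v_3(756) = 3

v_3(n) is the largest exponent k such that 3^k divides n. Factor out: 756 = 3^3 · 28. (Sign doesn't affect v_p.) So v_3(756) = 3.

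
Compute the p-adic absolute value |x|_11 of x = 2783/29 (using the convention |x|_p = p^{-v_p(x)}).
|2783/29|_11 = 1/121

Step 1 — compute v_11(x) by factoring powers of 11 out of the numerator and denominator: v_11(2783/29) = 2. Step 2 — apply |x|_p = p^{-v_p(x)} = 11^{-2} = 1/121.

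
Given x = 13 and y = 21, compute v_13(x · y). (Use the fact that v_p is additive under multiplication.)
v_13(273) = 1

v_p(x) = 1 (factor: 13 = 13^1 · 1); v_p(y) = 0 (factor: 21 = 13^0 · 21). Additivity: v_p(xy) = v_p(x) + v_p(y) = 1 + 0 = 1. (Direct check: xy = 273 = 13^1 · (21).)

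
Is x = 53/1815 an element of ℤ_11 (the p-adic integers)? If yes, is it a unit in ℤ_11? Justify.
x ∉ ℤ_11 (v_11(x) = -2 < 0)

ℤ_11 = {x ∈ ℚ_11 : v_11(x) ≥ 0} and ℤ_11^× = {x ∈ ℤ_11 : v_11(x) = 0}. Here v_11(53/1815) = v_11(num) − v_11(den) = -2; compare against these criteria.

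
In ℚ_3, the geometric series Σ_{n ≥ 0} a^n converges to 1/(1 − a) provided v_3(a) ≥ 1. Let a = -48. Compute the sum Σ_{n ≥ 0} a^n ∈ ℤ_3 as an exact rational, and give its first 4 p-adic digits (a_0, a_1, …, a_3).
Σ a^n = 1/(1 − a) = 1/49;  first 4 digits = (1, 2, 1, 1)

v_3(a) = 1 ≥ 1, so the series converges in ℤ_3 to 1/(1 − a) = 1/(1 − (-48)) = 1/49. Expand this rational in ℤ_3: compute digits iteratively via d_i = x_i mod 3, x_{i+1} = (x_i − d_i)/3. The first 4 digits are (1, 2, 1, 1).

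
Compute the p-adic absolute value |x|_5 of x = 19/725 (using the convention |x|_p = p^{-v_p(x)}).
|19/725|_5 = 25

Step 1 — compute v_5(x) by factoring powers of 5 out of the numerator and denominator: v_5(19/725) = -2. Step 2 — apply |x|_p = p^{-v_p(x)} = 5^{2} = 25.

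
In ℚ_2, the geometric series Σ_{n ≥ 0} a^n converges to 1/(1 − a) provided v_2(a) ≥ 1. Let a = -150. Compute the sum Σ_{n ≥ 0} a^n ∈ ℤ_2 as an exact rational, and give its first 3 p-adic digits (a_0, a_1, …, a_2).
Σ a^n = 1/(1 − a) = 1/151;  first 3 digits = (1, 1, 1)

v_2(a) = 1 ≥ 1, so the series converges in ℤ_2 to 1/(1 − a) = 1/(1 − (-150)) = 1/151. Expand this rational in ℤ_2: compute digits iteratively via d_i = x_i mod 2, x_{i+1} = (x_i − d_i)/2. The first 3 digits are (1, 1, 1).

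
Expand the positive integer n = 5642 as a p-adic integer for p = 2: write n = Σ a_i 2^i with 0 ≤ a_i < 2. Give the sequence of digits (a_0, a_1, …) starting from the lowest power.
(a_0, a_1, …) = (0, 1, 0, 1, 0, 0, 0, 0, 0, 1, 1, 0, 1)

Repeated division by 2 gives the digits low-to-high: 5642 = 1·2^1 + 1·2^3 + 1·2^9 + 1·2^10 + 1·2^12. Digit sequence: (0, 1, 0, 1, 0, 0, 0, 0, 0, 1, 1, 0, 1).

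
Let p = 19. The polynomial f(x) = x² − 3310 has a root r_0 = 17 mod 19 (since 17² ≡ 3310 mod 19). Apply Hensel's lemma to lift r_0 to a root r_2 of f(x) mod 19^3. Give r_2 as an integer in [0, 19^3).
r_2 = 4045 (mod 6859)

Hensel's recurrence: r_{i+1} = r_i − f(r_i)·(f′(r_i))^{-1} mod 19^{i+2}, with f′(x) = 2x. Iterate:
  r_0 = 17 (mod 19)
  r_1 = 74 (mod 361)
  r_2 = 4045 (mod 6859)
Final: r_2 = 4045, and one checks f(r_2) ≡ 0 mod 19^3.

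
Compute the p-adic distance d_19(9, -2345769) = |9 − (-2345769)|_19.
d_19(9, -2345769) = 1/130321

Step 1 — x − y = 9 − (-2345769) = 2345778. Step 2 — v_19(2345778) = 4 (factor: 2345778 = (19^4 · 18); the sign does not affect v_p). Step 3 — |x − y|_19 = 19^{-4} = 1/130321.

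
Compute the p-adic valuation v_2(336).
v_2(336) = 4

v_2(n) is the largest exponent k such that 2^k divides n. Factor out: 336 = 2^4 · 21. (Sign doesn't affect v_p.) So v_2(336) = 4.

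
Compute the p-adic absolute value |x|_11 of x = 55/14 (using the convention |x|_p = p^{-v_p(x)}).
|55/14|_11 = 1/11

Step 1 — compute v_11(x) by factoring powers of 11 out of the numerator and denominator: v_11(55/14) = 1. Step 2 — apply |x|_p = p^{-v_p(x)} = 11^{-1} = 1/11.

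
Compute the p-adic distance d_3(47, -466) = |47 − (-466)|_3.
d_3(47, -466) = 1/27

Step 1 — x − y = 47 − (-466) = 513. Step 2 — v_3(513) = 3 (factor: 513 = (3^3 · 19); the sign does not affect v_p). Step 3 — |x − y|_3 = 3^{-3} = 1/27.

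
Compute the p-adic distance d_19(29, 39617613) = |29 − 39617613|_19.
d_19(29, 39617613) = 1/2476099

Step 1 — x − y = 29 − 39617613 = -39617584. Step 2 — v_19(-39617584) = 5 (factor: -39617584 = −(19^5 · 16); the sign does not affect v_p). Step 3 — |x − y|_19 = 19^{-5} = 1/2476099.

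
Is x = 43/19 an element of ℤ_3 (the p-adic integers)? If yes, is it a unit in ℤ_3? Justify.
x ∈ ℤ_3^× (unit); v_3(x) = 0

ℤ_3 = {x ∈ ℚ_3 : v_3(x) ≥ 0} and ℤ_3^× = {x ∈ ℤ_3 : v_3(x) = 0}. Here v_3(43/19) = v_3(num) − v_3(den) = 0; compare against these criteria.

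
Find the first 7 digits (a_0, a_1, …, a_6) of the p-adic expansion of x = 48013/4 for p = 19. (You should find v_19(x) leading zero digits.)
(a_0, …, a_6) = (0, 0, 0, 16, 4, 14, 4)

v_19(48013/4) = 3, so a_0 = ... = a_2 = 0. Factor out: x = 19^3 · u with u = 7/4 a unit in ℤ_19. Expand u iteratively via a_{v+i} = u_i mod 19, u_{i+1} = (u_i − a_{v+i})/19:
  u_0 = 7/4;  a_3 = 16;  u_1 = (u_0 − 16)/19 = -3/4
  u_1 = -3/4;  a_4 = 4;  u_2 = (u_1 − 4)/19 = -1/4
  u_2 = -1/4;  a_5 = 14;  u_3 = (u_2 − 14)/19 = -3/4
  u_3 = -3/4;  a_6 = 4;  u_4 = (u_3 − 4)/19 = -1/4
Digits: (0, 0, 0, 16, 4, 14, 4).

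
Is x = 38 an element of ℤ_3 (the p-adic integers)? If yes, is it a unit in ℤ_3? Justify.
x ∈ ℤ_3^× (unit); v_3(x) = 0

ℤ_3 = {x ∈ ℚ_3 : v_3(x) ≥ 0} and ℤ_3^× = {x ∈ ℤ_3 : v_3(x) = 0}. Here v_3(38) = v_3(num) − v_3(den) = 0; compare against these criteria.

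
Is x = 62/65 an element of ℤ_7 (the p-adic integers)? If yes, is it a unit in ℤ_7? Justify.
x ∈ ℤ_7^× (unit); v_7(x) = 0

ℤ_7 = {x ∈ ℚ_7 : v_7(x) ≥ 0} and ℤ_7^× = {x ∈ ℤ_7 : v_7(x) = 0}. Here v_7(62/65) = v_7(num) − v_7(den) = 0; compare against these criteria.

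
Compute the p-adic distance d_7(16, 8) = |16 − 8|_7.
d_7(16, 8) = 1

Step 1 — x − y = 16 − 8 = 8. Step 2 — v_7(8) = 0 (factor: 8 = (7^0 · 8); the sign does not affect v_p). Step 3 — |x − y|_7 = 7^{0} = 1.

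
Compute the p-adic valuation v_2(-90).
v_2(-90) = 1

v_2(n) is the largest exponent k such that 2^k divides n. Factor out: -90 = -2^1 · 45. (Sign doesn't affect v_p.) So v_2(-90) = 1.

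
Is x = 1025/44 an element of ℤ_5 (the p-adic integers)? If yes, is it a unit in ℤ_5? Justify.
x ∈ ℤ_5 but not a unit; v_5(x) = 2 > 0

ℤ_5 = {x ∈ ℚ_5 : v_5(x) ≥ 0} and ℤ_5^× = {x ∈ ℤ_5 : v_5(x) = 0}. Here v_5(1025/44) = v_5(num) − v_5(den) = 2; compare against these criteria.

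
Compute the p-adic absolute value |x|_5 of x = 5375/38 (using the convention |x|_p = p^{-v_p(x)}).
|5375/38|_5 = 1/125

Step 1 — compute v_5(x) by factoring powers of 5 out of the numerator and denominator: v_5(5375/38) = 3. Step 2 — apply |x|_p = p^{-v_p(x)} = 5^{-3} = 1/125.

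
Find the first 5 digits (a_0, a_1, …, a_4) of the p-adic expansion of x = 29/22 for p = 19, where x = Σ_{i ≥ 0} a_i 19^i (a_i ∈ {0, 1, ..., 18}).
(a_0, …, a_4) = (16, 7, 16, 0, 6)

v_19(29/22) = 0 (numerator and denominator both coprime to 19), so x ∈ ℤ_19^×. Compute digits iteratively via a_i = x_i mod 19, x_{i+1} = (x_i − a_i)/19, with x_0 = x:
  x_0 = 29/22;  a_0 = 16;  x_1 = (x_0 − 16)/19 = -17/22
  x_1 = -17/22;  a_1 = 7;  x_2 = (x_1 − 7)/19 = -9/22
  x_2 = -9/22;  a_2 = 16;  x_3 = (x_2 − 16)/19 = -19/22
  x_3 = -19/22;  a_3 = 0;  x_4 = (x_3 − 0)/19 = -1/22
  x_4 = -1/22;  a_4 = 6;  x_5 = (x_4 − 6)/19 = -7/22
Digits: (16, 7, 16, 0, 6).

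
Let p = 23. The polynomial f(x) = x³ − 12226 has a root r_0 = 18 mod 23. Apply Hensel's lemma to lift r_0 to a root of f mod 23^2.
r_1 = 202 (mod 529)

Hensel: r_{i+1} = r_i − f(r_i)/f′(r_i) mod 23^{i+2}, where f′(x) = 3x². Iterate:
  r_0 = 18 (mod 23)
  r_1 = 202 (mod 529)
Final: r = 202 with f(r) ≡ 0 mod 23^2.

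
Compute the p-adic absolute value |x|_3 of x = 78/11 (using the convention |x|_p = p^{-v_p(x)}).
|78/11|_3 = 1/3

Step 1 — compute v_3(x) by factoring powers of 3 out of the numerator and denominator: v_3(78/11) = 1. Step 2 — apply |x|_p = p^{-v_p(x)} = 3^{-1} = 1/3.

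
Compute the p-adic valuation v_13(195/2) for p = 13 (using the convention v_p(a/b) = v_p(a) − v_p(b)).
v_13(195/2) = 1

Factor powers of 13 from the numerator and denominator of the reduced fraction: 195 = 13^1 · 15 and 2 = 13^0 · 2. Apply v_p(a/b) = v_p(a) − v_p(b): v_13(195/2) = 1 − 0 = 1.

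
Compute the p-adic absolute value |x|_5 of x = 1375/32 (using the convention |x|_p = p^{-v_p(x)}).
|1375/32|_5 = 1/125

Step 1 — compute v_5(x) by factoring powers of 5 out of the numerator and denominator: v_5(1375/32) = 3. Step 2 — apply |x|_p = p^{-v_p(x)} = 5^{-3} = 1/125.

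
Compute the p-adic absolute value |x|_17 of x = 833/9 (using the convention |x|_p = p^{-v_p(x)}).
|833/9|_17 = 1/17

Step 1 — compute v_17(x) by factoring powers of 17 out of the numerator and denominator: v_17(833/9) = 1. Step 2 — apply |x|_p = p^{-v_p(x)} = 17^{-1} = 1/17.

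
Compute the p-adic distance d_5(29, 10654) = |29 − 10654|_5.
d_5(29, 10654) = 1/625

Step 1 — x − y = 29 − 10654 = -10625. Step 2 — v_5(-10625) = 4 (factor: -10625 = −(5^4 · 17); the sign does not affect v_p). Step 3 — |x − y|_5 = 5^{-4} = 1/625.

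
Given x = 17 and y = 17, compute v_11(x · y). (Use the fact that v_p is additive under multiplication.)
v_11(289) = 0

v_p(x) = 0 (factor: 17 = 11^0 · 17); v_p(y) = 0 (factor: 17 = 11^0 · 17). Additivity: v_p(xy) = v_p(x) + v_p(y) = 0 + 0 = 0. (Direct check: xy = 289 = 11^0 · (289).)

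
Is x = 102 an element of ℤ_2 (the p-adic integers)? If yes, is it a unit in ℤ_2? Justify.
x ∈ ℤ_2 but not a unit; v_2(x) = 1 > 0

ℤ_2 = {x ∈ ℚ_2 : v_2(x) ≥ 0} and ℤ_2^× = {x ∈ ℤ_2 : v_2(x) = 0}. Here v_2(102) = v_2(num) − v_2(den) = 1; compare against these criteria.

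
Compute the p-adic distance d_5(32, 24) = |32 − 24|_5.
d_5(32, 24) = 1

Step 1 — x − y = 32 − 24 = 8. Step 2 — v_5(8) = 0 (factor: 8 = (5^0 · 8); the sign does not affect v_p). Step 3 — |x − y|_5 = 5^{0} = 1.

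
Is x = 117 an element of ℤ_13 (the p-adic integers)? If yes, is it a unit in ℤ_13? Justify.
x ∈ ℤ_13 but not a unit; v_13(x) = 1 > 0

ℤ_13 = {x ∈ ℚ_13 : v_13(x) ≥ 0} and ℤ_13^× = {x ∈ ℤ_13 : v_13(x) = 0}. Here v_13(117) = v_13(num) − v_13(den) = 1; compare against these criteria.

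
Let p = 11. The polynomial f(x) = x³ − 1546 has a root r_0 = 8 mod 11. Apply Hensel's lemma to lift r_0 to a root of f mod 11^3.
r_2 = 844 (mod 1331)

Hensel: r_{i+1} = r_i − f(r_i)/f′(r_i) mod 11^{i+2}, where f′(x) = 3x². Iterate:
  r_0 = 8 (mod 11)
  r_1 = 118 (mod 121)
  r_2 = 844 (mod 1331)
Final: r = 844 with f(r) ≡ 0 mod 11^3.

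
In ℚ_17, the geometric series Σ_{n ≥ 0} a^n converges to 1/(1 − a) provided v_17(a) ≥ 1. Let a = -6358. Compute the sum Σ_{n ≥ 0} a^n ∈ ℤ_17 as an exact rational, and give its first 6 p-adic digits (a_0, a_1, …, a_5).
Σ a^n = 1/(1 − a) = 1/6359;  first 6 digits = (1, 0, 12, 15, 7, 11)

v_17(a) = 2 ≥ 1, so the series converges in ℤ_17 to 1/(1 − a) = 1/(1 − (-6358)) = 1/6359. Expand this rational in ℤ_17: compute digits iteratively via d_i = x_i mod 17, x_{i+1} = (x_i − d_i)/17. The first 6 digits are (1, 0, 12, 15, 7, 11).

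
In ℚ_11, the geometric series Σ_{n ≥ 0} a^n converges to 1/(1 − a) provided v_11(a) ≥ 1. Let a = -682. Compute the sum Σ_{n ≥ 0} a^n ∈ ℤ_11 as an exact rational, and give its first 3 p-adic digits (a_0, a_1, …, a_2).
Σ a^n = 1/(1 − a) = 1/683;  first 3 digits = (1, 4, 10)

v_11(a) = 1 ≥ 1, so the series converges in ℤ_11 to 1/(1 − a) = 1/(1 − (-682)) = 1/683. Expand this rational in ℤ_11: compute digits iteratively via d_i = x_i mod 11, x_{i+1} = (x_i − d_i)/11. The first 3 digits are (1, 4, 10).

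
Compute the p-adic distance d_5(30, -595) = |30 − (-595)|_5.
d_5(30, -595) = 1/625

Step 1 — x − y = 30 − (-595) = 625. Step 2 — v_5(625) = 4 (factor: 625 = (5^4 · 1); the sign does not affect v_p). Step 3 — |x − y|_5 = 5^{-4} = 1/625.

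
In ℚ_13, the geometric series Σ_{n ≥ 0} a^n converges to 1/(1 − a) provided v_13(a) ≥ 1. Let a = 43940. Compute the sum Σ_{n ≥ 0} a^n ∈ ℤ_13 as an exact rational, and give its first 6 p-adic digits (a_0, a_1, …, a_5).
Σ a^n = 1/(1 − a) = -1/43939;  first 6 digits = (1, 0, 0, 7, 1, 0)

v_13(a) = 3 ≥ 1, so the series converges in ℤ_13 to 1/(1 − a) = 1/(1 − 43940) = -1/43939. Expand this rational in ℤ_13: compute digits iteratively via d_i = x_i mod 13, x_{i+1} = (x_i − d_i)/13. The first 6 digits are (1, 0, 0, 7, 1, 0).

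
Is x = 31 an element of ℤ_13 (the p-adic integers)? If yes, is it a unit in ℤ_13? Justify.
x ∈ ℤ_13^× (unit); v_13(x) = 0

ℤ_13 = {x ∈ ℚ_13 : v_13(x) ≥ 0} and ℤ_13^× = {x ∈ ℤ_13 : v_13(x) = 0}. Here v_13(31) = v_13(num) − v_13(den) = 0; compare against these criteria.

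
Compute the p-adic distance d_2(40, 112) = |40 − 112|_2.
d_2(40, 112) = 1/8

Step 1 — x − y = 40 − 112 = -72. Step 2 — v_2(-72) = 3 (factor: -72 = −(2^3 · 9); the sign does not affect v_p). Step 3 — |x − y|_2 = 2^{-3} = 1/8.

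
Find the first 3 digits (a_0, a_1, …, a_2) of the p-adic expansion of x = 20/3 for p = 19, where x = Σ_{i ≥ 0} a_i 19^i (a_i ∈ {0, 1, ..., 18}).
(a_0, …, a_2) = (13, 6, 6)

v_19(20/3) = 0 (numerator and denominator both coprime to 19), so x ∈ ℤ_19^×. Compute digits iteratively via a_i = x_i mod 19, x_{i+1} = (x_i − a_i)/19, with x_0 = x:
  x_0 = 20/3;  a_0 = 13;  x_1 = (x_0 − 13)/19 = -1/3
  x_1 = -1/3;  a_1 = 6;  x_2 = (x_1 − 6)/19 = -1/3
  x_2 = -1/3;  a_2 = 6;  x_3 = (x_2 − 6)/19 = -1/3
Digits: (13, 6, 6).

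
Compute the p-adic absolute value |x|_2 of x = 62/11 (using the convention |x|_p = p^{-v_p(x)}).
|62/11|_2 = 1/2

Step 1 — compute v_2(x) by factoring powers of 2 out of the numerator and denominator: v_2(62/11) = 1. Step 2 — apply |x|_p = p^{-v_p(x)} = 2^{-1} = 1/2.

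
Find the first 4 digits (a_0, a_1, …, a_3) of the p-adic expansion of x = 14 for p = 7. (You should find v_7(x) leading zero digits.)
(a_0, …, a_3) = (0, 2, 0, 0)

v_7(14) = 1, so a_0 = ... = a_0 = 0. Factor out: x = 7^1 · u with u = 2 a unit in ℤ_7. Expand u iteratively via a_{v+i} = u_i mod 7, u_{i+1} = (u_i − a_{v+i})/7:
  u_0 = 2;  a_1 = 2;  u_1 = (u_0 − 2)/7 = 0
  u_1 = 0;  a_2 = 0;  u_2 = (u_1 − 0)/7 = 0
  u_2 = 0;  a_3 = 0;  u_3 = (u_2 − 0)/7 = 0
Digits: (0, 2, 0, 0).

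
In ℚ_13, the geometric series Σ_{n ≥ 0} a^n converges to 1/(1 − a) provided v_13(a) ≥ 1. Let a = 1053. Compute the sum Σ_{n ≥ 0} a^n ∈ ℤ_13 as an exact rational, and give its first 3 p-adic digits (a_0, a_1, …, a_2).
Σ a^n = 1/(1 − a) = -1/1052;  first 3 digits = (1, 3, 2)

v_13(a) = 1 ≥ 1, so the series converges in ℤ_13 to 1/(1 − a) = 1/(1 − 1053) = -1/1052. Expand this rational in ℤ_13: compute digits iteratively via d_i = x_i mod 13, x_{i+1} = (x_i − d_i)/13. The first 3 digits are (1, 3, 2).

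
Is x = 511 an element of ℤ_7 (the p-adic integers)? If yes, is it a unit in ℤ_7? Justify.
x ∈ ℤ_7 but not a unit; v_7(x) = 1 > 0

ℤ_7 = {x ∈ ℚ_7 : v_7(x) ≥ 0} and ℤ_7^× = {x ∈ ℤ_7 : v_7(x) = 0}. Here v_7(511) = v_7(num) − v_7(den) = 1; compare against these criteria.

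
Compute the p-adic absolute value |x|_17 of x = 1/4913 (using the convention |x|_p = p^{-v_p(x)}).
|1/4913|_17 = 4913

Step 1 — compute v_17(x) by factoring powers of 17 out of the numerator and denominator: v_17(1/4913) = -3. Step 2 — apply |x|_p = p^{-v_p(x)} = 17^{3} = 4913.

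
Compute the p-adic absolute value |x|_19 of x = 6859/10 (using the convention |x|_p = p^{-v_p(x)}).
|6859/10|_19 = 1/6859

Step 1 — compute v_19(x) by factoring powers of 19 out of the numerator and denominator: v_19(6859/10) = 3. Step 2 — apply |x|_p = p^{-v_p(x)} = 19^{-3} = 1/6859.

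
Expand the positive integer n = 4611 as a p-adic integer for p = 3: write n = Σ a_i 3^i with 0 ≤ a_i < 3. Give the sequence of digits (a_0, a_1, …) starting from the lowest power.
(a_0, a_1, …) = (0, 1, 2, 2, 2, 0, 0, 2)

Repeated division by 3 gives the digits low-to-high: 4611 = 1·3^1 + 2·3^2 + 2·3^3 + 2·3^4 + 2·3^7. Digit sequence: (0, 1, 2, 2, 2, 0, 0, 2).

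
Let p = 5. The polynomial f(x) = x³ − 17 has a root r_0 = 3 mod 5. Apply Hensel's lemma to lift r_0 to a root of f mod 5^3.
r_2 = 73 (mod 125)

Hensel: r_{i+1} = r_i − f(r_i)/f′(r_i) mod 5^{i+2}, where f′(x) = 3x². Iterate:
  r_0 = 3 (mod 5)
  r_1 = 23 (mod 25)
  r_2 = 73 (mod 125)
Final: r = 73 with f(r) ≡ 0 mod 5^3.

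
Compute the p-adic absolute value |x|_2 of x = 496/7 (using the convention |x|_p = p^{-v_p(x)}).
|496/7|_2 = 1/16

Step 1 — compute v_2(x) by factoring powers of 2 out of the numerator and denominator: v_2(496/7) = 4. Step 2 — apply |x|_p = p^{-v_p(x)} = 2^{-4} = 1/16.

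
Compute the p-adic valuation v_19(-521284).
v_19(-521284) = 4

v_19(n) is the largest exponent k such that 19^k divides n. Factor out: -521284 = -19^4 · 4. (Sign doesn't affect v_p.) So v_19(-521284) = 4.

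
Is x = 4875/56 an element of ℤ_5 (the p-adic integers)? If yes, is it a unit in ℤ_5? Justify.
x ∈ ℤ_5 but not a unit; v_5(x) = 3 > 0

ℤ_5 = {x ∈ ℚ_5 : v_5(x) ≥ 0} and ℤ_5^× = {x ∈ ℤ_5 : v_5(x) = 0}. Here v_5(4875/56) = v_5(num) − v_5(den) = 3; compare against these criteria.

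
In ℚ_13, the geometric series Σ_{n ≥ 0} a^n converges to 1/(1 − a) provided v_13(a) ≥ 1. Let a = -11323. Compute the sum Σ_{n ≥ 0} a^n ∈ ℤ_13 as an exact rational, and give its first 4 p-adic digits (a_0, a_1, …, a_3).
Σ a^n = 1/(1 − a) = 1/11324;  first 4 digits = (1, 0, 11, 7)

v_13(a) = 2 ≥ 1, so the series converges in ℤ_13 to 1/(1 − a) = 1/(1 − (-11323)) = 1/11324. Expand this rational in ℤ_13: compute digits iteratively via d_i = x_i mod 13, x_{i+1} = (x_i − d_i)/13. The first 4 digits are (1, 0, 11, 7).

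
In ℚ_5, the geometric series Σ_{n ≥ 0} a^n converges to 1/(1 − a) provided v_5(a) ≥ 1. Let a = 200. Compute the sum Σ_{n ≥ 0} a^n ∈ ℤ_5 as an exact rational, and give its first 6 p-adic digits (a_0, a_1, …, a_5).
Σ a^n = 1/(1 − a) = -1/199;  first 6 digits = (1, 0, 3, 1, 4, 2)

v_5(a) = 2 ≥ 1, so the series converges in ℤ_5 to 1/(1 − a) = 1/(1 − 200) = -1/199. Expand this rational in ℤ_5: compute digits iteratively via d_i = x_i mod 5, x_{i+1} = (x_i − d_i)/5. The first 6 digits are (1, 0, 3, 1, 4, 2).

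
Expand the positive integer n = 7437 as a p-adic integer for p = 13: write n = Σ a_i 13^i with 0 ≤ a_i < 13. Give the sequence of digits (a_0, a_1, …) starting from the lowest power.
(a_0, a_1, …) = (1, 0, 5, 3)

Repeated division by 13 gives the digits low-to-high: 7437 = 1 + 5·13^2 + 3·13^3. Digit sequence: (1, 0, 5, 3).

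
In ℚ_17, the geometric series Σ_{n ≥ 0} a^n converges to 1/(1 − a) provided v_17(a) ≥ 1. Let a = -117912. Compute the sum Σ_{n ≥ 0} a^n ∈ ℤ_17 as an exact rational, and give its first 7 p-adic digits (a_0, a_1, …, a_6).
Σ a^n = 1/(1 − a) = 1/117913;  first 7 digits = (1, 0, 0, 10, 15, 16, 14)

v_17(a) = 3 ≥ 1, so the series converges in ℤ_17 to 1/(1 − a) = 1/(1 − (-117912)) = 1/117913. Expand this rational in ℤ_17: compute digits iteratively via d_i = x_i mod 17, x_{i+1} = (x_i − d_i)/17. The first 7 digits are (1, 0, 0, 10, 15, 16, 14).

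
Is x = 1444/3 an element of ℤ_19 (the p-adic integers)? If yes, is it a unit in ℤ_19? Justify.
x ∈ ℤ_19 but not a unit; v_19(x) = 2 > 0

ℤ_19 = {x ∈ ℚ_19 : v_19(x) ≥ 0} and ℤ_19^× = {x ∈ ℤ_19 : v_19(x) = 0}. Here v_19(1444/3) = v_19(num) − v_19(den) = 2; compare against these criteria.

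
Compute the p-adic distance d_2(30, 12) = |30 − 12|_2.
d_2(30, 12) = 1/2

Step 1 — x − y = 30 − 12 = 18. Step 2 — v_2(18) = 1 (factor: 18 = (2^1 · 9); the sign does not affect v_p). Step 3 — |x − y|_2 = 2^{-1} = 1/2.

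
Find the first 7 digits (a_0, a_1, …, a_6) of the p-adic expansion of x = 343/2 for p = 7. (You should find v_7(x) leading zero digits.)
(a_0, …, a_6) = (0, 0, 0, 4, 3, 3, 3)

v_7(343/2) = 3, so a_0 = ... = a_2 = 0. Factor out: x = 7^3 · u with u = 1/2 a unit in ℤ_7. Expand u iteratively via a_{v+i} = u_i mod 7, u_{i+1} = (u_i − a_{v+i})/7:
  u_0 = 1/2;  a_3 = 4;  u_1 = (u_0 − 4)/7 = -1/2
  u_1 = -1/2;  a_4 = 3;  u_2 = (u_1 − 3)/7 = -1/2
  u_2 = -1/2;  a_5 = 3;  u_3 = (u_2 − 3)/7 = -1/2
  u_3 = -1/2;  a_6 = 3;  u_4 = (u_3 − 3)/7 = -1/2
Digits: (0, 0, 0, 4, 3, 3, 3).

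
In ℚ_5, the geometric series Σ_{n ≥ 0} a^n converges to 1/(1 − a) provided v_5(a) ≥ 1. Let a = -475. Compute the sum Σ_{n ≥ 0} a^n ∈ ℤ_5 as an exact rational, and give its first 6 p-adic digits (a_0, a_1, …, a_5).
Σ a^n = 1/(1 − a) = 1/476;  first 6 digits = (1, 0, 1, 1, 0, 2)

v_5(a) = 2 ≥ 1, so the series converges in ℤ_5 to 1/(1 − a) = 1/(1 − (-475)) = 1/476. Expand this rational in ℤ_5: compute digits iteratively via d_i = x_i mod 5, x_{i+1} = (x_i − d_i)/5. The first 6 digits are (1, 0, 1, 1, 0, 2).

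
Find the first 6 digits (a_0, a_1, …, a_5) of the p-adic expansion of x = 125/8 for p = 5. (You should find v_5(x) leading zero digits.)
(a_0, …, a_5) = (0, 0, 0, 2, 4, 1)

v_5(125/8) = 3, so a_0 = ... = a_2 = 0. Factor out: x = 5^3 · u with u = 1/8 a unit in ℤ_5. Expand u iteratively via a_{v+i} = u_i mod 5, u_{i+1} = (u_i − a_{v+i})/5:
  u_0 = 1/8;  a_3 = 2;  u_1 = (u_0 − 2)/5 = -3/8
  u_1 = -3/8;  a_4 = 4;  u_2 = (u_1 − 4)/5 = -7/8
  u_2 = -7/8;  a_5 = 1;  u_3 = (u_2 − 1)/5 = -3/8
Digits: (0, 0, 0, 2, 4, 1).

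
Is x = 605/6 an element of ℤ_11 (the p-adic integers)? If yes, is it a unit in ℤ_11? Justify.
x ∈ ℤ_11 but not a unit; v_11(x) = 2 > 0

ℤ_11 = {x ∈ ℚ_11 : v_11(x) ≥ 0} and ℤ_11^× = {x ∈ ℤ_11 : v_11(x) = 0}. Here v_11(605/6) = v_11(num) − v_11(den) = 2; compare against these criteria.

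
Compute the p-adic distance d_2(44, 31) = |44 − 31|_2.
d_2(44, 31) = 1

Step 1 — x − y = 44 − 31 = 13. Step 2 — v_2(13) = 0 (factor: 13 = (2^0 · 13); the sign does not affect v_p). Step 3 — |x − y|_2 = 2^{0} = 1.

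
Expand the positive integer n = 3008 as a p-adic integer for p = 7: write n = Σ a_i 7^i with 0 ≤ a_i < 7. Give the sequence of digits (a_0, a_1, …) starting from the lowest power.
(a_0, a_1, …) = (5, 2, 5, 1, 1)

Repeated division by 7 gives the digits low-to-high: 3008 = 5 + 2·7^1 + 5·7^2 + 1·7^3 + 1·7^4. Digit sequence: (5, 2, 5, 1, 1).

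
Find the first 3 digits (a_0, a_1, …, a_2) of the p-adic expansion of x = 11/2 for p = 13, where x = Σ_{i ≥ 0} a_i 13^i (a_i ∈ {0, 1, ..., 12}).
(a_0, …, a_2) = (12, 6, 6)

v_13(11/2) = 0 (numerator and denominator both coprime to 13), so x ∈ ℤ_13^×. Compute digits iteratively via a_i = x_i mod 13, x_{i+1} = (x_i − a_i)/13, with x_0 = x:
  x_0 = 11/2;  a_0 = 12;  x_1 = (x_0 − 12)/13 = -1/2
  x_1 = -1/2;  a_1 = 6;  x_2 = (x_1 − 6)/13 = -1/2
  x_2 = -1/2;  a_2 = 6;  x_3 = (x_2 − 6)/13 = -1/2
Digits: (12, 6, 6).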